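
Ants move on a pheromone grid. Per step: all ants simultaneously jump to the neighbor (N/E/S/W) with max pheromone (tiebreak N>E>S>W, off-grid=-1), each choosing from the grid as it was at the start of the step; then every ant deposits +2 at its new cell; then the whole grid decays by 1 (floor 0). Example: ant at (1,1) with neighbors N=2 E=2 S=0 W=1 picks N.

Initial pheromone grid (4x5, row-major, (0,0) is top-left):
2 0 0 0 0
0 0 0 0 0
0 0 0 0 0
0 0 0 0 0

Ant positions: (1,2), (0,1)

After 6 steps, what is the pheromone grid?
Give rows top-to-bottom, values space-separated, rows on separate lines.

After step 1: ants at (0,2),(0,0)
  3 0 1 0 0
  0 0 0 0 0
  0 0 0 0 0
  0 0 0 0 0
After step 2: ants at (0,3),(0,1)
  2 1 0 1 0
  0 0 0 0 0
  0 0 0 0 0
  0 0 0 0 0
After step 3: ants at (0,4),(0,0)
  3 0 0 0 1
  0 0 0 0 0
  0 0 0 0 0
  0 0 0 0 0
After step 4: ants at (1,4),(0,1)
  2 1 0 0 0
  0 0 0 0 1
  0 0 0 0 0
  0 0 0 0 0
After step 5: ants at (0,4),(0,0)
  3 0 0 0 1
  0 0 0 0 0
  0 0 0 0 0
  0 0 0 0 0
After step 6: ants at (1,4),(0,1)
  2 1 0 0 0
  0 0 0 0 1
  0 0 0 0 0
  0 0 0 0 0

2 1 0 0 0
0 0 0 0 1
0 0 0 0 0
0 0 0 0 0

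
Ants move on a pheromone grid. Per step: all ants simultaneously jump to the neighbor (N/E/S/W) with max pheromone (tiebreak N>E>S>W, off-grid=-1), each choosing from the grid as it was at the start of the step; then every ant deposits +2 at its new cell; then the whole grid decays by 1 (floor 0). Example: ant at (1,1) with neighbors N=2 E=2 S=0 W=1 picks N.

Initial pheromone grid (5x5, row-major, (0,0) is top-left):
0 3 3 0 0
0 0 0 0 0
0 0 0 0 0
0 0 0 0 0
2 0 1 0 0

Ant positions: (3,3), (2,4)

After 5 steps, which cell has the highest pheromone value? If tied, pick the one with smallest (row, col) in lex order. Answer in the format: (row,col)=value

Step 1: ant0:(3,3)->N->(2,3) | ant1:(2,4)->N->(1,4)
  grid max=2 at (0,1)
Step 2: ant0:(2,3)->N->(1,3) | ant1:(1,4)->N->(0,4)
  grid max=1 at (0,1)
Step 3: ant0:(1,3)->N->(0,3) | ant1:(0,4)->S->(1,4)
  grid max=1 at (0,3)
Step 4: ant0:(0,3)->E->(0,4) | ant1:(1,4)->N->(0,4)
  grid max=3 at (0,4)
Step 5: ant0:(0,4)->S->(1,4) | ant1:(0,4)->S->(1,4)
  grid max=3 at (1,4)
Final grid:
  0 0 0 0 2
  0 0 0 0 3
  0 0 0 0 0
  0 0 0 0 0
  0 0 0 0 0
Max pheromone 3 at (1,4)

Answer: (1,4)=3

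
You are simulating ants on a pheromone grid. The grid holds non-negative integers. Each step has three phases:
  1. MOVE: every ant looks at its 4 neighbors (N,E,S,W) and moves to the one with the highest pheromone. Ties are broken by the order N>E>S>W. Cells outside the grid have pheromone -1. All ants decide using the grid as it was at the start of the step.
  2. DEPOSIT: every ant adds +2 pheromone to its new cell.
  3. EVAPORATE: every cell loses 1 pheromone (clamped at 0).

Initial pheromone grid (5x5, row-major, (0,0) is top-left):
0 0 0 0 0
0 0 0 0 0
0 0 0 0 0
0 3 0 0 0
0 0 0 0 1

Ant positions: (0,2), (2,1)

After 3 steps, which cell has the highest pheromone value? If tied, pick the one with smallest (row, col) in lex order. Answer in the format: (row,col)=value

Step 1: ant0:(0,2)->E->(0,3) | ant1:(2,1)->S->(3,1)
  grid max=4 at (3,1)
Step 2: ant0:(0,3)->E->(0,4) | ant1:(3,1)->N->(2,1)
  grid max=3 at (3,1)
Step 3: ant0:(0,4)->S->(1,4) | ant1:(2,1)->S->(3,1)
  grid max=4 at (3,1)
Final grid:
  0 0 0 0 0
  0 0 0 0 1
  0 0 0 0 0
  0 4 0 0 0
  0 0 0 0 0
Max pheromone 4 at (3,1)

Answer: (3,1)=4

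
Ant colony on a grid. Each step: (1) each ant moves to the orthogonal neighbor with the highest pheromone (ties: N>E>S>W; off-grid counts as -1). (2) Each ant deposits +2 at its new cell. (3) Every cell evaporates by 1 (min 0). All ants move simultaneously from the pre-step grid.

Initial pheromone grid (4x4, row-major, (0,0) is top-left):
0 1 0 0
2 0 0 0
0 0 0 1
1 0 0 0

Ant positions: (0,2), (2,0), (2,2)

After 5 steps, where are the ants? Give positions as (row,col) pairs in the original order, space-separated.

Step 1: ant0:(0,2)->W->(0,1) | ant1:(2,0)->N->(1,0) | ant2:(2,2)->E->(2,3)
  grid max=3 at (1,0)
Step 2: ant0:(0,1)->E->(0,2) | ant1:(1,0)->N->(0,0) | ant2:(2,3)->N->(1,3)
  grid max=2 at (1,0)
Step 3: ant0:(0,2)->W->(0,1) | ant1:(0,0)->S->(1,0) | ant2:(1,3)->S->(2,3)
  grid max=3 at (1,0)
Step 4: ant0:(0,1)->E->(0,2) | ant1:(1,0)->N->(0,0) | ant2:(2,3)->N->(1,3)
  grid max=2 at (1,0)
Step 5: ant0:(0,2)->W->(0,1) | ant1:(0,0)->S->(1,0) | ant2:(1,3)->S->(2,3)
  grid max=3 at (1,0)

(0,1) (1,0) (2,3)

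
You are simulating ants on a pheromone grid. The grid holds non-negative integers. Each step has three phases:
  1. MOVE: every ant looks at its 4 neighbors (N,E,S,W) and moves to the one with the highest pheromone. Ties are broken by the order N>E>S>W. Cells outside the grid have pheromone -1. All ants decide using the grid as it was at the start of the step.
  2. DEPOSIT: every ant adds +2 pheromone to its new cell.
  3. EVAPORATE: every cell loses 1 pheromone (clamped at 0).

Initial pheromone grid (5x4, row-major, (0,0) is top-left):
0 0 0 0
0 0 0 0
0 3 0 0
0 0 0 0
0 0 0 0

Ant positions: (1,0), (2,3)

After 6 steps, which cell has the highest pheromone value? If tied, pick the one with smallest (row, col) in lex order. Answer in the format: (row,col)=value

Step 1: ant0:(1,0)->N->(0,0) | ant1:(2,3)->N->(1,3)
  grid max=2 at (2,1)
Step 2: ant0:(0,0)->E->(0,1) | ant1:(1,3)->N->(0,3)
  grid max=1 at (0,1)
Step 3: ant0:(0,1)->E->(0,2) | ant1:(0,3)->S->(1,3)
  grid max=1 at (0,2)
Step 4: ant0:(0,2)->E->(0,3) | ant1:(1,3)->N->(0,3)
  grid max=3 at (0,3)
Step 5: ant0:(0,3)->S->(1,3) | ant1:(0,3)->S->(1,3)
  grid max=3 at (1,3)
Step 6: ant0:(1,3)->N->(0,3) | ant1:(1,3)->N->(0,3)
  grid max=5 at (0,3)
Final grid:
  0 0 0 5
  0 0 0 2
  0 0 0 0
  0 0 0 0
  0 0 0 0
Max pheromone 5 at (0,3)

Answer: (0,3)=5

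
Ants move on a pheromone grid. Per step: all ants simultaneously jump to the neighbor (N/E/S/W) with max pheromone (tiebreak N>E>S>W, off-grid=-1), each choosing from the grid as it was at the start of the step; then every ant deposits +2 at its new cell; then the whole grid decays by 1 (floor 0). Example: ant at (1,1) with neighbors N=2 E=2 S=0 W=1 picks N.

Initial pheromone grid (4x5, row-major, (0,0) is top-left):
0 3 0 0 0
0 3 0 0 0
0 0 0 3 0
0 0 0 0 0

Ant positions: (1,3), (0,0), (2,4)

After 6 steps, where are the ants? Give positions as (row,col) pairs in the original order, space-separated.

Step 1: ant0:(1,3)->S->(2,3) | ant1:(0,0)->E->(0,1) | ant2:(2,4)->W->(2,3)
  grid max=6 at (2,3)
Step 2: ant0:(2,3)->N->(1,3) | ant1:(0,1)->S->(1,1) | ant2:(2,3)->N->(1,3)
  grid max=5 at (2,3)
Step 3: ant0:(1,3)->S->(2,3) | ant1:(1,1)->N->(0,1) | ant2:(1,3)->S->(2,3)
  grid max=8 at (2,3)
Step 4: ant0:(2,3)->N->(1,3) | ant1:(0,1)->S->(1,1) | ant2:(2,3)->N->(1,3)
  grid max=7 at (2,3)
Step 5: ant0:(1,3)->S->(2,3) | ant1:(1,1)->N->(0,1) | ant2:(1,3)->S->(2,3)
  grid max=10 at (2,3)
Step 6: ant0:(2,3)->N->(1,3) | ant1:(0,1)->S->(1,1) | ant2:(2,3)->N->(1,3)
  grid max=9 at (2,3)

(1,3) (1,1) (1,3)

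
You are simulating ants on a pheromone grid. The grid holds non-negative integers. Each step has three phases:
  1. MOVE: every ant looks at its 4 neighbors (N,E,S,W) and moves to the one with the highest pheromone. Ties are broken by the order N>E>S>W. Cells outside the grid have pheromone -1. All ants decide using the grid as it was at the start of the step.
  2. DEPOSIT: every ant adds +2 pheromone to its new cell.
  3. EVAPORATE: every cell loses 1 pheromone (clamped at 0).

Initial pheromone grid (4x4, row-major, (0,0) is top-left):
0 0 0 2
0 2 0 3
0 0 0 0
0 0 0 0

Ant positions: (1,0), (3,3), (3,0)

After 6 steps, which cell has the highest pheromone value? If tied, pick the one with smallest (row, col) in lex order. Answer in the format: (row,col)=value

Step 1: ant0:(1,0)->E->(1,1) | ant1:(3,3)->N->(2,3) | ant2:(3,0)->N->(2,0)
  grid max=3 at (1,1)
Step 2: ant0:(1,1)->N->(0,1) | ant1:(2,3)->N->(1,3) | ant2:(2,0)->N->(1,0)
  grid max=3 at (1,3)
Step 3: ant0:(0,1)->S->(1,1) | ant1:(1,3)->N->(0,3) | ant2:(1,0)->E->(1,1)
  grid max=5 at (1,1)
Step 4: ant0:(1,1)->N->(0,1) | ant1:(0,3)->S->(1,3) | ant2:(1,1)->N->(0,1)
  grid max=4 at (1,1)
Step 5: ant0:(0,1)->S->(1,1) | ant1:(1,3)->N->(0,3) | ant2:(0,1)->S->(1,1)
  grid max=7 at (1,1)
Step 6: ant0:(1,1)->N->(0,1) | ant1:(0,3)->S->(1,3) | ant2:(1,1)->N->(0,1)
  grid max=6 at (1,1)
Final grid:
  0 5 0 0
  0 6 0 3
  0 0 0 0
  0 0 0 0
Max pheromone 6 at (1,1)

Answer: (1,1)=6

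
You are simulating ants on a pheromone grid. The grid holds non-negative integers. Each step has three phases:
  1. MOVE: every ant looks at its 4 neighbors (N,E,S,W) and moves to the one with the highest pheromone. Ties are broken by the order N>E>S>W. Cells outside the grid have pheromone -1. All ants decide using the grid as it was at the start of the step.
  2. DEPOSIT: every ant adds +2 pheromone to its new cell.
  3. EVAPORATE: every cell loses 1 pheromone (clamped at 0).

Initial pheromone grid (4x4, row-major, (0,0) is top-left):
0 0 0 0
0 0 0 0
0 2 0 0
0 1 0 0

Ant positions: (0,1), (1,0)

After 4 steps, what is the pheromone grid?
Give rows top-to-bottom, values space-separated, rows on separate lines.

After step 1: ants at (0,2),(0,0)
  1 0 1 0
  0 0 0 0
  0 1 0 0
  0 0 0 0
After step 2: ants at (0,3),(0,1)
  0 1 0 1
  0 0 0 0
  0 0 0 0
  0 0 0 0
After step 3: ants at (1,3),(0,2)
  0 0 1 0
  0 0 0 1
  0 0 0 0
  0 0 0 0
After step 4: ants at (0,3),(0,3)
  0 0 0 3
  0 0 0 0
  0 0 0 0
  0 0 0 0

0 0 0 3
0 0 0 0
0 0 0 0
0 0 0 0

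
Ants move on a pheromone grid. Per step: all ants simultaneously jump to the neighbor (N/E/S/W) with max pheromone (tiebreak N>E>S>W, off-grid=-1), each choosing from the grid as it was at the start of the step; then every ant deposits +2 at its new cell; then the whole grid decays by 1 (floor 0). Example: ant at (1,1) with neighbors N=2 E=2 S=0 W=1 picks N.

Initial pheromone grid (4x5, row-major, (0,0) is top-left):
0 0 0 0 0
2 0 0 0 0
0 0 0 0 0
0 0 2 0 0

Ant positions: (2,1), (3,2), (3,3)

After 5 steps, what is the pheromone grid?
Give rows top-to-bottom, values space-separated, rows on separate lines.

After step 1: ants at (1,1),(2,2),(3,2)
  0 0 0 0 0
  1 1 0 0 0
  0 0 1 0 0
  0 0 3 0 0
After step 2: ants at (1,0),(3,2),(2,2)
  0 0 0 0 0
  2 0 0 0 0
  0 0 2 0 0
  0 0 4 0 0
After step 3: ants at (0,0),(2,2),(3,2)
  1 0 0 0 0
  1 0 0 0 0
  0 0 3 0 0
  0 0 5 0 0
After step 4: ants at (1,0),(3,2),(2,2)
  0 0 0 0 0
  2 0 0 0 0
  0 0 4 0 0
  0 0 6 0 0
After step 5: ants at (0,0),(2,2),(3,2)
  1 0 0 0 0
  1 0 0 0 0
  0 0 5 0 0
  0 0 7 0 0

1 0 0 0 0
1 0 0 0 0
0 0 5 0 0
0 0 7 0 0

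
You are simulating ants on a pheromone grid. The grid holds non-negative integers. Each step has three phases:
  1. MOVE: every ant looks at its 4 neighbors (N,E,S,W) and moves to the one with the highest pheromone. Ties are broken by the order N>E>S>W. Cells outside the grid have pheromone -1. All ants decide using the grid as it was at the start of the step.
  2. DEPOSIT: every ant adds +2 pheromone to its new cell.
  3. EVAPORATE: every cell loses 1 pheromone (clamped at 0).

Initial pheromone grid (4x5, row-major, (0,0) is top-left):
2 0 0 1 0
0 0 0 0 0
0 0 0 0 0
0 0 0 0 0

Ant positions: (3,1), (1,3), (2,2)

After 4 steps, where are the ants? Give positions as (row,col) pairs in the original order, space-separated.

Step 1: ant0:(3,1)->N->(2,1) | ant1:(1,3)->N->(0,3) | ant2:(2,2)->N->(1,2)
  grid max=2 at (0,3)
Step 2: ant0:(2,1)->N->(1,1) | ant1:(0,3)->E->(0,4) | ant2:(1,2)->N->(0,2)
  grid max=1 at (0,2)
Step 3: ant0:(1,1)->N->(0,1) | ant1:(0,4)->W->(0,3) | ant2:(0,2)->E->(0,3)
  grid max=4 at (0,3)
Step 4: ant0:(0,1)->E->(0,2) | ant1:(0,3)->E->(0,4) | ant2:(0,3)->E->(0,4)
  grid max=3 at (0,3)

(0,2) (0,4) (0,4)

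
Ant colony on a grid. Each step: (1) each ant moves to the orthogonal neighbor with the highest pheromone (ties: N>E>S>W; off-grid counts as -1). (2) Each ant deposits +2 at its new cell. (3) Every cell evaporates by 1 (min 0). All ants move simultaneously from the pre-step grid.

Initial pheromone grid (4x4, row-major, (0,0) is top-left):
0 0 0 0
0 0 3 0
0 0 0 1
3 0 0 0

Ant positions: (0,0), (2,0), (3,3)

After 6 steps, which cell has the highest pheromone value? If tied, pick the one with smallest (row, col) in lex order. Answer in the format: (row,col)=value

Step 1: ant0:(0,0)->E->(0,1) | ant1:(2,0)->S->(3,0) | ant2:(3,3)->N->(2,3)
  grid max=4 at (3,0)
Step 2: ant0:(0,1)->E->(0,2) | ant1:(3,0)->N->(2,0) | ant2:(2,3)->N->(1,3)
  grid max=3 at (3,0)
Step 3: ant0:(0,2)->S->(1,2) | ant1:(2,0)->S->(3,0) | ant2:(1,3)->S->(2,3)
  grid max=4 at (3,0)
Step 4: ant0:(1,2)->N->(0,2) | ant1:(3,0)->N->(2,0) | ant2:(2,3)->N->(1,3)
  grid max=3 at (3,0)
Step 5: ant0:(0,2)->S->(1,2) | ant1:(2,0)->S->(3,0) | ant2:(1,3)->S->(2,3)
  grid max=4 at (3,0)
Step 6: ant0:(1,2)->N->(0,2) | ant1:(3,0)->N->(2,0) | ant2:(2,3)->N->(1,3)
  grid max=3 at (3,0)
Final grid:
  0 0 1 0
  0 0 1 1
  1 0 0 1
  3 0 0 0
Max pheromone 3 at (3,0)

Answer: (3,0)=3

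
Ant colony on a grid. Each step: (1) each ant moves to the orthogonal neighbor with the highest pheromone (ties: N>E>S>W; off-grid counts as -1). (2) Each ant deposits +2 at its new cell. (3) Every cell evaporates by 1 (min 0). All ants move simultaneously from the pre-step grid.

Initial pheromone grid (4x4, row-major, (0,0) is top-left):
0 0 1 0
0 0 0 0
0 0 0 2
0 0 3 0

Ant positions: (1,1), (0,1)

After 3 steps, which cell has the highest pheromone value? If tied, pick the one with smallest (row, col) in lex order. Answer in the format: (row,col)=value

Step 1: ant0:(1,1)->N->(0,1) | ant1:(0,1)->E->(0,2)
  grid max=2 at (0,2)
Step 2: ant0:(0,1)->E->(0,2) | ant1:(0,2)->W->(0,1)
  grid max=3 at (0,2)
Step 3: ant0:(0,2)->W->(0,1) | ant1:(0,1)->E->(0,2)
  grid max=4 at (0,2)
Final grid:
  0 3 4 0
  0 0 0 0
  0 0 0 0
  0 0 0 0
Max pheromone 4 at (0,2)

Answer: (0,2)=4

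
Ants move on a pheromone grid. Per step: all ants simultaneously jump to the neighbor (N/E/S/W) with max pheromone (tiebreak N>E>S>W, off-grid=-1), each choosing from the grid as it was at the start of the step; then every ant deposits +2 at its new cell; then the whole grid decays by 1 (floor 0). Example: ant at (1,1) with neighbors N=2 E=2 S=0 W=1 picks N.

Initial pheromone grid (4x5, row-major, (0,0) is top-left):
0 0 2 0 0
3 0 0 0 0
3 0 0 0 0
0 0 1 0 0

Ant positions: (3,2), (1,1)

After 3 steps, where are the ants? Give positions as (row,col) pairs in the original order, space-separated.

Step 1: ant0:(3,2)->N->(2,2) | ant1:(1,1)->W->(1,0)
  grid max=4 at (1,0)
Step 2: ant0:(2,2)->N->(1,2) | ant1:(1,0)->S->(2,0)
  grid max=3 at (1,0)
Step 3: ant0:(1,2)->N->(0,2) | ant1:(2,0)->N->(1,0)
  grid max=4 at (1,0)

(0,2) (1,0)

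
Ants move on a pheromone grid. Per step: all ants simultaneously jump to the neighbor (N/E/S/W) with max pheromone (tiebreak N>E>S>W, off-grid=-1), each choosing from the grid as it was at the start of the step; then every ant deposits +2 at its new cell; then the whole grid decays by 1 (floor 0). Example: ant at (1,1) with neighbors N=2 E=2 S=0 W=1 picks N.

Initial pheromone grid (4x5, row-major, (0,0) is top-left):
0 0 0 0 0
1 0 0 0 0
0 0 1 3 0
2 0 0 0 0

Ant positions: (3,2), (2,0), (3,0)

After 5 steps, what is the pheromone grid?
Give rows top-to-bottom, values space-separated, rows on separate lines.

After step 1: ants at (2,2),(3,0),(2,0)
  0 0 0 0 0
  0 0 0 0 0
  1 0 2 2 0
  3 0 0 0 0
After step 2: ants at (2,3),(2,0),(3,0)
  0 0 0 0 0
  0 0 0 0 0
  2 0 1 3 0
  4 0 0 0 0
After step 3: ants at (2,2),(3,0),(2,0)
  0 0 0 0 0
  0 0 0 0 0
  3 0 2 2 0
  5 0 0 0 0
After step 4: ants at (2,3),(2,0),(3,0)
  0 0 0 0 0
  0 0 0 0 0
  4 0 1 3 0
  6 0 0 0 0
After step 5: ants at (2,2),(3,0),(2,0)
  0 0 0 0 0
  0 0 0 0 0
  5 0 2 2 0
  7 0 0 0 0

0 0 0 0 0
0 0 0 0 0
5 0 2 2 0
7 0 0 0 0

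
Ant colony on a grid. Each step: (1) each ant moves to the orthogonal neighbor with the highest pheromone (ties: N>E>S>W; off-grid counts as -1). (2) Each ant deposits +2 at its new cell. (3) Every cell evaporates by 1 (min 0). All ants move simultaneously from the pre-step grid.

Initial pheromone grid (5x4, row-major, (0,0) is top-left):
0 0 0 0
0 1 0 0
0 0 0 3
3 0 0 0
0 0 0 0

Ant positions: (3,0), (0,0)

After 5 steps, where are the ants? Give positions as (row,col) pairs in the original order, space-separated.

Step 1: ant0:(3,0)->N->(2,0) | ant1:(0,0)->E->(0,1)
  grid max=2 at (2,3)
Step 2: ant0:(2,0)->S->(3,0) | ant1:(0,1)->E->(0,2)
  grid max=3 at (3,0)
Step 3: ant0:(3,0)->N->(2,0) | ant1:(0,2)->E->(0,3)
  grid max=2 at (3,0)
Step 4: ant0:(2,0)->S->(3,0) | ant1:(0,3)->S->(1,3)
  grid max=3 at (3,0)
Step 5: ant0:(3,0)->N->(2,0) | ant1:(1,3)->N->(0,3)
  grid max=2 at (3,0)

(2,0) (0,3)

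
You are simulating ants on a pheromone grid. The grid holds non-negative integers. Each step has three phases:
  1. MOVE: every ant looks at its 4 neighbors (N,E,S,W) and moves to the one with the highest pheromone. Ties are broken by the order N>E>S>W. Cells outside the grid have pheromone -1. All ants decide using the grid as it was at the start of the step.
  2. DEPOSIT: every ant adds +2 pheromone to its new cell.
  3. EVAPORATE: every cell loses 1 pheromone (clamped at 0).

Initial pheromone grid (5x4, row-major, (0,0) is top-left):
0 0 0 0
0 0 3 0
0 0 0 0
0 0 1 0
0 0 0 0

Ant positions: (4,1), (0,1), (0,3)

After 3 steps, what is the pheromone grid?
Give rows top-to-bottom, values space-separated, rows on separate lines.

After step 1: ants at (3,1),(0,2),(1,3)
  0 0 1 0
  0 0 2 1
  0 0 0 0
  0 1 0 0
  0 0 0 0
After step 2: ants at (2,1),(1,2),(1,2)
  0 0 0 0
  0 0 5 0
  0 1 0 0
  0 0 0 0
  0 0 0 0
After step 3: ants at (1,1),(0,2),(0,2)
  0 0 3 0
  0 1 4 0
  0 0 0 0
  0 0 0 0
  0 0 0 0

0 0 3 0
0 1 4 0
0 0 0 0
0 0 0 0
0 0 0 0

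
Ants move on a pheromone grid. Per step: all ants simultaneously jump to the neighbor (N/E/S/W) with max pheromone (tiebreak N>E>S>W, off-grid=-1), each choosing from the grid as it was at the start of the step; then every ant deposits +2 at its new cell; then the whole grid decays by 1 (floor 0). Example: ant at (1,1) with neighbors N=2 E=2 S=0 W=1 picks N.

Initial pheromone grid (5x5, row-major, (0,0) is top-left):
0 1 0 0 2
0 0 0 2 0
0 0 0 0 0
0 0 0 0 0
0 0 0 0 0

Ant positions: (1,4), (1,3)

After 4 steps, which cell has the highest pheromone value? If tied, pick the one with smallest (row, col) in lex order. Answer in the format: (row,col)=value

Step 1: ant0:(1,4)->N->(0,4) | ant1:(1,3)->N->(0,3)
  grid max=3 at (0,4)
Step 2: ant0:(0,4)->W->(0,3) | ant1:(0,3)->E->(0,4)
  grid max=4 at (0,4)
Step 3: ant0:(0,3)->E->(0,4) | ant1:(0,4)->W->(0,3)
  grid max=5 at (0,4)
Step 4: ant0:(0,4)->W->(0,3) | ant1:(0,3)->E->(0,4)
  grid max=6 at (0,4)
Final grid:
  0 0 0 4 6
  0 0 0 0 0
  0 0 0 0 0
  0 0 0 0 0
  0 0 0 0 0
Max pheromone 6 at (0,4)

Answer: (0,4)=6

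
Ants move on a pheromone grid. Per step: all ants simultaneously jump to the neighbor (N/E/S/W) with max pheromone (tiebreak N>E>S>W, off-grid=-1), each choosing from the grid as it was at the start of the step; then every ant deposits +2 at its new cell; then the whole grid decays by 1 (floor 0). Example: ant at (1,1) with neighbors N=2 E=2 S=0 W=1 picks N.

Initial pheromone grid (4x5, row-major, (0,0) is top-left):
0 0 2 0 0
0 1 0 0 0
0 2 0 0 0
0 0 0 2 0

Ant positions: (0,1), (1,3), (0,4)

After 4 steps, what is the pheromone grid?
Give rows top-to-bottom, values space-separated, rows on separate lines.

After step 1: ants at (0,2),(0,3),(1,4)
  0 0 3 1 0
  0 0 0 0 1
  0 1 0 0 0
  0 0 0 1 0
After step 2: ants at (0,3),(0,2),(0,4)
  0 0 4 2 1
  0 0 0 0 0
  0 0 0 0 0
  0 0 0 0 0
After step 3: ants at (0,2),(0,3),(0,3)
  0 0 5 5 0
  0 0 0 0 0
  0 0 0 0 0
  0 0 0 0 0
After step 4: ants at (0,3),(0,2),(0,2)
  0 0 8 6 0
  0 0 0 0 0
  0 0 0 0 0
  0 0 0 0 0

0 0 8 6 0
0 0 0 0 0
0 0 0 0 0
0 0 0 0 0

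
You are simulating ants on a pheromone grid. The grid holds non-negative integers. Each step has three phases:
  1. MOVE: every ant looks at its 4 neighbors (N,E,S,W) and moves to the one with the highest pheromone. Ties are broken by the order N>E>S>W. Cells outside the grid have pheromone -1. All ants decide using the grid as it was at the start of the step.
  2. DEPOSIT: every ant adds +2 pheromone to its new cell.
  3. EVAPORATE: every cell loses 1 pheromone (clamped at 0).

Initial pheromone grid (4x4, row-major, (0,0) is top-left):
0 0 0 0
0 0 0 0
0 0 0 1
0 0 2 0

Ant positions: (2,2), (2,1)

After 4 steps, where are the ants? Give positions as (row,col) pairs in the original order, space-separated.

Step 1: ant0:(2,2)->S->(3,2) | ant1:(2,1)->N->(1,1)
  grid max=3 at (3,2)
Step 2: ant0:(3,2)->N->(2,2) | ant1:(1,1)->N->(0,1)
  grid max=2 at (3,2)
Step 3: ant0:(2,2)->S->(3,2) | ant1:(0,1)->E->(0,2)
  grid max=3 at (3,2)
Step 4: ant0:(3,2)->N->(2,2) | ant1:(0,2)->E->(0,3)
  grid max=2 at (3,2)

(2,2) (0,3)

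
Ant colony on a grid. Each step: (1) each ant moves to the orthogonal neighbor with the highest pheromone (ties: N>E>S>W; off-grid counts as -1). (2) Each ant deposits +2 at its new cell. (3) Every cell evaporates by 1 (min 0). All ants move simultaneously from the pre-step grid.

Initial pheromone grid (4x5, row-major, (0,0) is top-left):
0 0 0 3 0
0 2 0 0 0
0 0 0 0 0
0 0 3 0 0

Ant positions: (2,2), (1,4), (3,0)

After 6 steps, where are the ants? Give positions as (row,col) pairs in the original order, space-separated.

Step 1: ant0:(2,2)->S->(3,2) | ant1:(1,4)->N->(0,4) | ant2:(3,0)->N->(2,0)
  grid max=4 at (3,2)
Step 2: ant0:(3,2)->N->(2,2) | ant1:(0,4)->W->(0,3) | ant2:(2,0)->N->(1,0)
  grid max=3 at (0,3)
Step 3: ant0:(2,2)->S->(3,2) | ant1:(0,3)->E->(0,4) | ant2:(1,0)->N->(0,0)
  grid max=4 at (3,2)
Step 4: ant0:(3,2)->N->(2,2) | ant1:(0,4)->W->(0,3) | ant2:(0,0)->E->(0,1)
  grid max=3 at (0,3)
Step 5: ant0:(2,2)->S->(3,2) | ant1:(0,3)->E->(0,4) | ant2:(0,1)->E->(0,2)
  grid max=4 at (3,2)
Step 6: ant0:(3,2)->N->(2,2) | ant1:(0,4)->W->(0,3) | ant2:(0,2)->E->(0,3)
  grid max=5 at (0,3)

(2,2) (0,3) (0,3)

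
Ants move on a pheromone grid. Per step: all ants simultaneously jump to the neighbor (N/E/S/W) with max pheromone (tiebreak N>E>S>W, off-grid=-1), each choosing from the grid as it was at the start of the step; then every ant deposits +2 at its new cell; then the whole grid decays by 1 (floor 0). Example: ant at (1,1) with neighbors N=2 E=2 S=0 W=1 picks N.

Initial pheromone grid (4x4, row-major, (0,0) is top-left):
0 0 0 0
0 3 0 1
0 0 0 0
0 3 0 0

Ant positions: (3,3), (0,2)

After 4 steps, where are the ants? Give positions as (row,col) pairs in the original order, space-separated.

Step 1: ant0:(3,3)->N->(2,3) | ant1:(0,2)->E->(0,3)
  grid max=2 at (1,1)
Step 2: ant0:(2,3)->N->(1,3) | ant1:(0,3)->S->(1,3)
  grid max=3 at (1,3)
Step 3: ant0:(1,3)->N->(0,3) | ant1:(1,3)->N->(0,3)
  grid max=3 at (0,3)
Step 4: ant0:(0,3)->S->(1,3) | ant1:(0,3)->S->(1,3)
  grid max=5 at (1,3)

(1,3) (1,3)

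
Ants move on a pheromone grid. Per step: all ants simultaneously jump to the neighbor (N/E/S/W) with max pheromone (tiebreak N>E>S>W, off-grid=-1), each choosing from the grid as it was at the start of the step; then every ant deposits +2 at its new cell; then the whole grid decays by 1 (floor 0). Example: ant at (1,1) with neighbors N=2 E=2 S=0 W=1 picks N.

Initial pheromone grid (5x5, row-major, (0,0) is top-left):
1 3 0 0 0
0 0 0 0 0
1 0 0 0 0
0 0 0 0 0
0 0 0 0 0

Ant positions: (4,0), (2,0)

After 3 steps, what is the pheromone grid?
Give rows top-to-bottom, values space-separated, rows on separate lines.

After step 1: ants at (3,0),(1,0)
  0 2 0 0 0
  1 0 0 0 0
  0 0 0 0 0
  1 0 0 0 0
  0 0 0 0 0
After step 2: ants at (2,0),(0,0)
  1 1 0 0 0
  0 0 0 0 0
  1 0 0 0 0
  0 0 0 0 0
  0 0 0 0 0
After step 3: ants at (1,0),(0,1)
  0 2 0 0 0
  1 0 0 0 0
  0 0 0 0 0
  0 0 0 0 0
  0 0 0 0 0

0 2 0 0 0
1 0 0 0 0
0 0 0 0 0
0 0 0 0 0
0 0 0 0 0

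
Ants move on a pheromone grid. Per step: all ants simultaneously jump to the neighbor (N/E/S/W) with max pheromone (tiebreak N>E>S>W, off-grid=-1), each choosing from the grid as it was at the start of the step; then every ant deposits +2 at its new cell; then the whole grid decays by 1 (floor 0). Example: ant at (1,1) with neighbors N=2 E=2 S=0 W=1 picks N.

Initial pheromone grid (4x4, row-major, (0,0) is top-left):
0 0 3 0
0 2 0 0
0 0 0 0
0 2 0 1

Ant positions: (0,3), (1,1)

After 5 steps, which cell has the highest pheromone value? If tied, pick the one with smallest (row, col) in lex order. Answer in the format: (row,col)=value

Answer: (0,2)=8

Derivation:
Step 1: ant0:(0,3)->W->(0,2) | ant1:(1,1)->N->(0,1)
  grid max=4 at (0,2)
Step 2: ant0:(0,2)->W->(0,1) | ant1:(0,1)->E->(0,2)
  grid max=5 at (0,2)
Step 3: ant0:(0,1)->E->(0,2) | ant1:(0,2)->W->(0,1)
  grid max=6 at (0,2)
Step 4: ant0:(0,2)->W->(0,1) | ant1:(0,1)->E->(0,2)
  grid max=7 at (0,2)
Step 5: ant0:(0,1)->E->(0,2) | ant1:(0,2)->W->(0,1)
  grid max=8 at (0,2)
Final grid:
  0 5 8 0
  0 0 0 0
  0 0 0 0
  0 0 0 0
Max pheromone 8 at (0,2)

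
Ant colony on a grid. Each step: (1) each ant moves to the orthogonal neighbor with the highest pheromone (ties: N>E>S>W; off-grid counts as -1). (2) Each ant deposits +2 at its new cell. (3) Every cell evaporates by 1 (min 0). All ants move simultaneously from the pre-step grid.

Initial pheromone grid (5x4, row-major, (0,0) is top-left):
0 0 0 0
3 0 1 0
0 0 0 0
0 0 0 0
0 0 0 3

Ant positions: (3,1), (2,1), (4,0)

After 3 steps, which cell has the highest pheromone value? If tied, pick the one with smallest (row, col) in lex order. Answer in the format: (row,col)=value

Answer: (1,0)=6

Derivation:
Step 1: ant0:(3,1)->N->(2,1) | ant1:(2,1)->N->(1,1) | ant2:(4,0)->N->(3,0)
  grid max=2 at (1,0)
Step 2: ant0:(2,1)->N->(1,1) | ant1:(1,1)->W->(1,0) | ant2:(3,0)->N->(2,0)
  grid max=3 at (1,0)
Step 3: ant0:(1,1)->W->(1,0) | ant1:(1,0)->E->(1,1) | ant2:(2,0)->N->(1,0)
  grid max=6 at (1,0)
Final grid:
  0 0 0 0
  6 3 0 0
  0 0 0 0
  0 0 0 0
  0 0 0 0
Max pheromone 6 at (1,0)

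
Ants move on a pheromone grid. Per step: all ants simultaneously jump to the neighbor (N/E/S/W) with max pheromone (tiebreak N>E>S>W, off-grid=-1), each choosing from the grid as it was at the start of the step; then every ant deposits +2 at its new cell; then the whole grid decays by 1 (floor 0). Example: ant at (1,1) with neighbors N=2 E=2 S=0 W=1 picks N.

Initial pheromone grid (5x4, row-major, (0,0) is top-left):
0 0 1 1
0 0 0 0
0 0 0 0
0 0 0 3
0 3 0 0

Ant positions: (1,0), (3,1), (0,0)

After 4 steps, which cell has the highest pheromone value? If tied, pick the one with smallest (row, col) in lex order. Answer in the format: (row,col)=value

Step 1: ant0:(1,0)->N->(0,0) | ant1:(3,1)->S->(4,1) | ant2:(0,0)->E->(0,1)
  grid max=4 at (4,1)
Step 2: ant0:(0,0)->E->(0,1) | ant1:(4,1)->N->(3,1) | ant2:(0,1)->W->(0,0)
  grid max=3 at (4,1)
Step 3: ant0:(0,1)->W->(0,0) | ant1:(3,1)->S->(4,1) | ant2:(0,0)->E->(0,1)
  grid max=4 at (4,1)
Step 4: ant0:(0,0)->E->(0,1) | ant1:(4,1)->N->(3,1) | ant2:(0,1)->W->(0,0)
  grid max=4 at (0,0)
Final grid:
  4 4 0 0
  0 0 0 0
  0 0 0 0
  0 1 0 0
  0 3 0 0
Max pheromone 4 at (0,0)

Answer: (0,0)=4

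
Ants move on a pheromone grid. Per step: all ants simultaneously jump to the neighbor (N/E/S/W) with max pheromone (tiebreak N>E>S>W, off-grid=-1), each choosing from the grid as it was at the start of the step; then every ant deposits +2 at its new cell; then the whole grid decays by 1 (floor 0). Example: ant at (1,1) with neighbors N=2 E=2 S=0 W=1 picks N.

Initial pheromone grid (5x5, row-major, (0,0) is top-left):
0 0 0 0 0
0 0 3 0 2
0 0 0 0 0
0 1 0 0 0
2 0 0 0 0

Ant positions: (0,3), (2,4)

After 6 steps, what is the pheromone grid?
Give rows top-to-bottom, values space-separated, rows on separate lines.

After step 1: ants at (0,4),(1,4)
  0 0 0 0 1
  0 0 2 0 3
  0 0 0 0 0
  0 0 0 0 0
  1 0 0 0 0
After step 2: ants at (1,4),(0,4)
  0 0 0 0 2
  0 0 1 0 4
  0 0 0 0 0
  0 0 0 0 0
  0 0 0 0 0
After step 3: ants at (0,4),(1,4)
  0 0 0 0 3
  0 0 0 0 5
  0 0 0 0 0
  0 0 0 0 0
  0 0 0 0 0
After step 4: ants at (1,4),(0,4)
  0 0 0 0 4
  0 0 0 0 6
  0 0 0 0 0
  0 0 0 0 0
  0 0 0 0 0
After step 5: ants at (0,4),(1,4)
  0 0 0 0 5
  0 0 0 0 7
  0 0 0 0 0
  0 0 0 0 0
  0 0 0 0 0
After step 6: ants at (1,4),(0,4)
  0 0 0 0 6
  0 0 0 0 8
  0 0 0 0 0
  0 0 0 0 0
  0 0 0 0 0

0 0 0 0 6
0 0 0 0 8
0 0 0 0 0
0 0 0 0 0
0 0 0 0 0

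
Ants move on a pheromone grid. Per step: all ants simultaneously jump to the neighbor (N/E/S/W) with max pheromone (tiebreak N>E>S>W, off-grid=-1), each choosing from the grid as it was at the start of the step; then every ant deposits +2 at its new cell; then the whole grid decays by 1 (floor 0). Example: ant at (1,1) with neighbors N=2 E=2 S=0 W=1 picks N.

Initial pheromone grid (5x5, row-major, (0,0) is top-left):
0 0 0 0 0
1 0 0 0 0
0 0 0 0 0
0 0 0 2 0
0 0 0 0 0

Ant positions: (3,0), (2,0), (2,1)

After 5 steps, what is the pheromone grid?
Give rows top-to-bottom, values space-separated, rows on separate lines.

After step 1: ants at (2,0),(1,0),(1,1)
  0 0 0 0 0
  2 1 0 0 0
  1 0 0 0 0
  0 0 0 1 0
  0 0 0 0 0
After step 2: ants at (1,0),(1,1),(1,0)
  0 0 0 0 0
  5 2 0 0 0
  0 0 0 0 0
  0 0 0 0 0
  0 0 0 0 0
After step 3: ants at (1,1),(1,0),(1,1)
  0 0 0 0 0
  6 5 0 0 0
  0 0 0 0 0
  0 0 0 0 0
  0 0 0 0 0
After step 4: ants at (1,0),(1,1),(1,0)
  0 0 0 0 0
  9 6 0 0 0
  0 0 0 0 0
  0 0 0 0 0
  0 0 0 0 0
After step 5: ants at (1,1),(1,0),(1,1)
  0 0 0 0 0
  10 9 0 0 0
  0 0 0 0 0
  0 0 0 0 0
  0 0 0 0 0

0 0 0 0 0
10 9 0 0 0
0 0 0 0 0
0 0 0 0 0
0 0 0 0 0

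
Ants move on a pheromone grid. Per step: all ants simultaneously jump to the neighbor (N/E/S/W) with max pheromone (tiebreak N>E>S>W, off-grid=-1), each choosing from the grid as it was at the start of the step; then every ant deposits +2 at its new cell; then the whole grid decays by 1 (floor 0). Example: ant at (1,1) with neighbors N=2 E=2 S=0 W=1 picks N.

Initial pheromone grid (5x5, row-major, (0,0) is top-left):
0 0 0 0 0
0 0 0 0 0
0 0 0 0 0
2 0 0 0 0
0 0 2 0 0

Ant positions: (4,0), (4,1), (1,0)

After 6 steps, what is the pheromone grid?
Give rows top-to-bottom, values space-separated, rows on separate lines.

After step 1: ants at (3,0),(4,2),(0,0)
  1 0 0 0 0
  0 0 0 0 0
  0 0 0 0 0
  3 0 0 0 0
  0 0 3 0 0
After step 2: ants at (2,0),(3,2),(0,1)
  0 1 0 0 0
  0 0 0 0 0
  1 0 0 0 0
  2 0 1 0 0
  0 0 2 0 0
After step 3: ants at (3,0),(4,2),(0,2)
  0 0 1 0 0
  0 0 0 0 0
  0 0 0 0 0
  3 0 0 0 0
  0 0 3 0 0
After step 4: ants at (2,0),(3,2),(0,3)
  0 0 0 1 0
  0 0 0 0 0
  1 0 0 0 0
  2 0 1 0 0
  0 0 2 0 0
After step 5: ants at (3,0),(4,2),(0,4)
  0 0 0 0 1
  0 0 0 0 0
  0 0 0 0 0
  3 0 0 0 0
  0 0 3 0 0
After step 6: ants at (2,0),(3,2),(1,4)
  0 0 0 0 0
  0 0 0 0 1
  1 0 0 0 0
  2 0 1 0 0
  0 0 2 0 0

0 0 0 0 0
0 0 0 0 1
1 0 0 0 0
2 0 1 0 0
0 0 2 0 0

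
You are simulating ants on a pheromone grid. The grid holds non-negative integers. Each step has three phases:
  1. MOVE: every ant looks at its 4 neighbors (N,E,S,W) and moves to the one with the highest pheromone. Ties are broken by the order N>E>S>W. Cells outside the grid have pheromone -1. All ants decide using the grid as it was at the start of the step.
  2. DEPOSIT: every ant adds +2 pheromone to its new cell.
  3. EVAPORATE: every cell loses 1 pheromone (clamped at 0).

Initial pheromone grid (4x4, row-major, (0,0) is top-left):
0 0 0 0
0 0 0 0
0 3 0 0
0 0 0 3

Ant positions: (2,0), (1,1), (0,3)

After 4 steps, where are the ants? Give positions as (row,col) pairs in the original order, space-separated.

Step 1: ant0:(2,0)->E->(2,1) | ant1:(1,1)->S->(2,1) | ant2:(0,3)->S->(1,3)
  grid max=6 at (2,1)
Step 2: ant0:(2,1)->N->(1,1) | ant1:(2,1)->N->(1,1) | ant2:(1,3)->N->(0,3)
  grid max=5 at (2,1)
Step 3: ant0:(1,1)->S->(2,1) | ant1:(1,1)->S->(2,1) | ant2:(0,3)->S->(1,3)
  grid max=8 at (2,1)
Step 4: ant0:(2,1)->N->(1,1) | ant1:(2,1)->N->(1,1) | ant2:(1,3)->N->(0,3)
  grid max=7 at (2,1)

(1,1) (1,1) (0,3)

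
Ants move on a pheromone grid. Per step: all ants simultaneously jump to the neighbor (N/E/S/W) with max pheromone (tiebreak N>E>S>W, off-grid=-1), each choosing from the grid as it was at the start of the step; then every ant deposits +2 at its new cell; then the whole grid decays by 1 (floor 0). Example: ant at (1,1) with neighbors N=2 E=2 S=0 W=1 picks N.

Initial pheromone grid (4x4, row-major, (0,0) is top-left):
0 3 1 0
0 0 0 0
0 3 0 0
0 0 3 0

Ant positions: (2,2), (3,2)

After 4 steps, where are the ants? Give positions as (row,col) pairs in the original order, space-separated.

Step 1: ant0:(2,2)->S->(3,2) | ant1:(3,2)->N->(2,2)
  grid max=4 at (3,2)
Step 2: ant0:(3,2)->N->(2,2) | ant1:(2,2)->S->(3,2)
  grid max=5 at (3,2)
Step 3: ant0:(2,2)->S->(3,2) | ant1:(3,2)->N->(2,2)
  grid max=6 at (3,2)
Step 4: ant0:(3,2)->N->(2,2) | ant1:(2,2)->S->(3,2)
  grid max=7 at (3,2)

(2,2) (3,2)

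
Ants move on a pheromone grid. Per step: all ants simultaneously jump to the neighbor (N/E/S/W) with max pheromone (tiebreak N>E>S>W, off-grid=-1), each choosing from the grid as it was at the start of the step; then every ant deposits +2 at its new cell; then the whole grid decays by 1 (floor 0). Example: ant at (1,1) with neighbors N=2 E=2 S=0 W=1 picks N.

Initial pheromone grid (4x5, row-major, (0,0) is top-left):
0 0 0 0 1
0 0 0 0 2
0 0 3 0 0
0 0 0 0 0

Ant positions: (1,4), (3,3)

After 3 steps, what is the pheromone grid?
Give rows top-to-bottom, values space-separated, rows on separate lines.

After step 1: ants at (0,4),(2,3)
  0 0 0 0 2
  0 0 0 0 1
  0 0 2 1 0
  0 0 0 0 0
After step 2: ants at (1,4),(2,2)
  0 0 0 0 1
  0 0 0 0 2
  0 0 3 0 0
  0 0 0 0 0
After step 3: ants at (0,4),(1,2)
  0 0 0 0 2
  0 0 1 0 1
  0 0 2 0 0
  0 0 0 0 0

0 0 0 0 2
0 0 1 0 1
0 0 2 0 0
0 0 0 0 0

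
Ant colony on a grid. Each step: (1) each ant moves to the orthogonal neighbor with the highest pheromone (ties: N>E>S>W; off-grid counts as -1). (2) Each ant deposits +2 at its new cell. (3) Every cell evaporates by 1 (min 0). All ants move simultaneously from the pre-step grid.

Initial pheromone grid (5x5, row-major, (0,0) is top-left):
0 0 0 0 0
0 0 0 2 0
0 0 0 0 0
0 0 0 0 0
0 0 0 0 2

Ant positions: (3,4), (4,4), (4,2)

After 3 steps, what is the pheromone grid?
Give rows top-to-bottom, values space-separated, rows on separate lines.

After step 1: ants at (4,4),(3,4),(3,2)
  0 0 0 0 0
  0 0 0 1 0
  0 0 0 0 0
  0 0 1 0 1
  0 0 0 0 3
After step 2: ants at (3,4),(4,4),(2,2)
  0 0 0 0 0
  0 0 0 0 0
  0 0 1 0 0
  0 0 0 0 2
  0 0 0 0 4
After step 3: ants at (4,4),(3,4),(1,2)
  0 0 0 0 0
  0 0 1 0 0
  0 0 0 0 0
  0 0 0 0 3
  0 0 0 0 5

0 0 0 0 0
0 0 1 0 0
0 0 0 0 0
0 0 0 0 3
0 0 0 0 5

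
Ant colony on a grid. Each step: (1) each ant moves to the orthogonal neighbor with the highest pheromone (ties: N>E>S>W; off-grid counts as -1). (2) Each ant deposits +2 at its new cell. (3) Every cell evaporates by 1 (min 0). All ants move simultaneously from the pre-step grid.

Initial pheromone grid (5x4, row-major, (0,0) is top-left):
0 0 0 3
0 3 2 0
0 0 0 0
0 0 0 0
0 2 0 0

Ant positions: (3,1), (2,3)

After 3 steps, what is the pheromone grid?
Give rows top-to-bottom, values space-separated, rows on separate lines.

After step 1: ants at (4,1),(1,3)
  0 0 0 2
  0 2 1 1
  0 0 0 0
  0 0 0 0
  0 3 0 0
After step 2: ants at (3,1),(0,3)
  0 0 0 3
  0 1 0 0
  0 0 0 0
  0 1 0 0
  0 2 0 0
After step 3: ants at (4,1),(1,3)
  0 0 0 2
  0 0 0 1
  0 0 0 0
  0 0 0 0
  0 3 0 0

0 0 0 2
0 0 0 1
0 0 0 0
0 0 0 0
0 3 0 0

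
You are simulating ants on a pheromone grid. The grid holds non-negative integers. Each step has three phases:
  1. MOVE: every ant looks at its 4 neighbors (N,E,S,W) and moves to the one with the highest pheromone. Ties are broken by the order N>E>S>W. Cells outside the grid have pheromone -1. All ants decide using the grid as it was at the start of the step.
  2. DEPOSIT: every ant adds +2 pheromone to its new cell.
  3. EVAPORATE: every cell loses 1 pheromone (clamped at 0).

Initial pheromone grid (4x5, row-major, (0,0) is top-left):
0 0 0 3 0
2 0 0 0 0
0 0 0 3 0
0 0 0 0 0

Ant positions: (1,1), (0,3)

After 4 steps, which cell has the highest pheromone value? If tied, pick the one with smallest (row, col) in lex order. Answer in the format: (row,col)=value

Answer: (0,3)=3

Derivation:
Step 1: ant0:(1,1)->W->(1,0) | ant1:(0,3)->E->(0,4)
  grid max=3 at (1,0)
Step 2: ant0:(1,0)->N->(0,0) | ant1:(0,4)->W->(0,3)
  grid max=3 at (0,3)
Step 3: ant0:(0,0)->S->(1,0) | ant1:(0,3)->E->(0,4)
  grid max=3 at (1,0)
Step 4: ant0:(1,0)->N->(0,0) | ant1:(0,4)->W->(0,3)
  grid max=3 at (0,3)
Final grid:
  1 0 0 3 0
  2 0 0 0 0
  0 0 0 0 0
  0 0 0 0 0
Max pheromone 3 at (0,3)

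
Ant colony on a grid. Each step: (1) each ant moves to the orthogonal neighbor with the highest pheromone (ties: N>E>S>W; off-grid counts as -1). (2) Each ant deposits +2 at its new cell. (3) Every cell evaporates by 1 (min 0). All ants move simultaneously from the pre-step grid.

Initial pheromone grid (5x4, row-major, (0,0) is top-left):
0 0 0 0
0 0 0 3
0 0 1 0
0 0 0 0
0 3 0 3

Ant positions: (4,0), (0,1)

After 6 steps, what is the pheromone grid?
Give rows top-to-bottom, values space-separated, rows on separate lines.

After step 1: ants at (4,1),(0,2)
  0 0 1 0
  0 0 0 2
  0 0 0 0
  0 0 0 0
  0 4 0 2
After step 2: ants at (3,1),(0,3)
  0 0 0 1
  0 0 0 1
  0 0 0 0
  0 1 0 0
  0 3 0 1
After step 3: ants at (4,1),(1,3)
  0 0 0 0
  0 0 0 2
  0 0 0 0
  0 0 0 0
  0 4 0 0
After step 4: ants at (3,1),(0,3)
  0 0 0 1
  0 0 0 1
  0 0 0 0
  0 1 0 0
  0 3 0 0
After step 5: ants at (4,1),(1,3)
  0 0 0 0
  0 0 0 2
  0 0 0 0
  0 0 0 0
  0 4 0 0
After step 6: ants at (3,1),(0,3)
  0 0 0 1
  0 0 0 1
  0 0 0 0
  0 1 0 0
  0 3 0 0

0 0 0 1
0 0 0 1
0 0 0 0
0 1 0 0
0 3 0 0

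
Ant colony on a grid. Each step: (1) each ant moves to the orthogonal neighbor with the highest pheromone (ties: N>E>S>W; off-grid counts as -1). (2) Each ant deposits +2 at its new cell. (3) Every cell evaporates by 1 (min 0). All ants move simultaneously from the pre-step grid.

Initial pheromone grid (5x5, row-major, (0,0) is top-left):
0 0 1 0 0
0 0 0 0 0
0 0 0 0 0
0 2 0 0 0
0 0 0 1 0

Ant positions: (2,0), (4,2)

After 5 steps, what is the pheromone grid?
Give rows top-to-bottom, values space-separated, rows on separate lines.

After step 1: ants at (1,0),(4,3)
  0 0 0 0 0
  1 0 0 0 0
  0 0 0 0 0
  0 1 0 0 0
  0 0 0 2 0
After step 2: ants at (0,0),(3,3)
  1 0 0 0 0
  0 0 0 0 0
  0 0 0 0 0
  0 0 0 1 0
  0 0 0 1 0
After step 3: ants at (0,1),(4,3)
  0 1 0 0 0
  0 0 0 0 0
  0 0 0 0 0
  0 0 0 0 0
  0 0 0 2 0
After step 4: ants at (0,2),(3,3)
  0 0 1 0 0
  0 0 0 0 0
  0 0 0 0 0
  0 0 0 1 0
  0 0 0 1 0
After step 5: ants at (0,3),(4,3)
  0 0 0 1 0
  0 0 0 0 0
  0 0 0 0 0
  0 0 0 0 0
  0 0 0 2 0

0 0 0 1 0
0 0 0 0 0
0 0 0 0 0
0 0 0 0 0
0 0 0 2 0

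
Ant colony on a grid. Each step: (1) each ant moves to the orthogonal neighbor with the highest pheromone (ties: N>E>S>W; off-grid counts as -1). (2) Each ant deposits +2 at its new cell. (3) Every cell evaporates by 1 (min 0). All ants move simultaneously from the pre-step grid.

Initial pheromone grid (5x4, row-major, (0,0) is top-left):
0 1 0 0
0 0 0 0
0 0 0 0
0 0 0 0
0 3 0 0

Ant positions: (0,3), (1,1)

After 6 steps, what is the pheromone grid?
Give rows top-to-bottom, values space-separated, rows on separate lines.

After step 1: ants at (1,3),(0,1)
  0 2 0 0
  0 0 0 1
  0 0 0 0
  0 0 0 0
  0 2 0 0
After step 2: ants at (0,3),(0,2)
  0 1 1 1
  0 0 0 0
  0 0 0 0
  0 0 0 0
  0 1 0 0
After step 3: ants at (0,2),(0,3)
  0 0 2 2
  0 0 0 0
  0 0 0 0
  0 0 0 0
  0 0 0 0
After step 4: ants at (0,3),(0,2)
  0 0 3 3
  0 0 0 0
  0 0 0 0
  0 0 0 0
  0 0 0 0
After step 5: ants at (0,2),(0,3)
  0 0 4 4
  0 0 0 0
  0 0 0 0
  0 0 0 0
  0 0 0 0
After step 6: ants at (0,3),(0,2)
  0 0 5 5
  0 0 0 0
  0 0 0 0
  0 0 0 0
  0 0 0 0

0 0 5 5
0 0 0 0
0 0 0 0
0 0 0 0
0 0 0 0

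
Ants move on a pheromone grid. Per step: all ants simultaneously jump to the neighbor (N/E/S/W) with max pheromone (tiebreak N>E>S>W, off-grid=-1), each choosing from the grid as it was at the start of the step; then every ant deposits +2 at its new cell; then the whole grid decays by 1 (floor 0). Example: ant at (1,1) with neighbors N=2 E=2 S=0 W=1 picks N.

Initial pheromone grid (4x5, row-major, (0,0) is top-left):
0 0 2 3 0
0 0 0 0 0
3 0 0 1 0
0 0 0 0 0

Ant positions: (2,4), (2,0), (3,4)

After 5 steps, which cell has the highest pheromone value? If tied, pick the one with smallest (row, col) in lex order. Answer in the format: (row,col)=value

Step 1: ant0:(2,4)->W->(2,3) | ant1:(2,0)->N->(1,0) | ant2:(3,4)->N->(2,4)
  grid max=2 at (0,3)
Step 2: ant0:(2,3)->E->(2,4) | ant1:(1,0)->S->(2,0) | ant2:(2,4)->W->(2,3)
  grid max=3 at (2,0)
Step 3: ant0:(2,4)->W->(2,3) | ant1:(2,0)->N->(1,0) | ant2:(2,3)->E->(2,4)
  grid max=4 at (2,3)
Step 4: ant0:(2,3)->E->(2,4) | ant1:(1,0)->S->(2,0) | ant2:(2,4)->W->(2,3)
  grid max=5 at (2,3)
Step 5: ant0:(2,4)->W->(2,3) | ant1:(2,0)->N->(1,0) | ant2:(2,3)->E->(2,4)
  grid max=6 at (2,3)
Final grid:
  0 0 0 0 0
  1 0 0 0 0
  2 0 0 6 5
  0 0 0 0 0
Max pheromone 6 at (2,3)

Answer: (2,3)=6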